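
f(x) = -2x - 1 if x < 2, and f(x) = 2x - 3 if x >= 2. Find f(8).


8 satisfies x >= 2
f(8) = 13

13


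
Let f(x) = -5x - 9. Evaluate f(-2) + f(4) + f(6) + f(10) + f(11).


f(-2) = 1
f(4) = -29
f(6) = -39
f(10) = -59
f(11) = -64
Sum = -190

-190


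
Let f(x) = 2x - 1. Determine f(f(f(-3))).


f(-3) = -7
f(-7) = -15
f(-15) = -31

-31


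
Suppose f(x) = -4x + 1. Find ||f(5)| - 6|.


f(5) = -19
|-19| = 19
|19 - 6| = 13

13


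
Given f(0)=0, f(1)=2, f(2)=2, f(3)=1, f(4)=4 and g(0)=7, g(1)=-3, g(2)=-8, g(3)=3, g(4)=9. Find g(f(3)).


f(3) = 1
g(1) = -3

-3


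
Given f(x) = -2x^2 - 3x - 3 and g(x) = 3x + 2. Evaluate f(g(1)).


g(1) = 5
f(5) = (-2)*(5)^2 - 3*(5) - 3 = -68

-68


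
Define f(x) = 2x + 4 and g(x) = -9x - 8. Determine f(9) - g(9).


111


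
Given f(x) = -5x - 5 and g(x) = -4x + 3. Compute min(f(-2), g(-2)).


f(-2) = 5
g(-2) = 11
min = 5

5


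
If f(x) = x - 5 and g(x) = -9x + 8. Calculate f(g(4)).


g(4) = -28
f(-28) = -33

-33


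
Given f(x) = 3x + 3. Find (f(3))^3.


f(3) = 12
(12)^3 = 1728

1728


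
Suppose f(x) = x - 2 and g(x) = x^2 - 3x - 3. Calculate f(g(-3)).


g(-3) = 15
f(15) = 13

13


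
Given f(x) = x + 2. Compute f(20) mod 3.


f(20) = 22
22 mod 3 = 1

1


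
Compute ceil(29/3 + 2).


29/3 = 9.6667
9.6667 + 2 = 11.6667
ceil(11.6667) = 12

12


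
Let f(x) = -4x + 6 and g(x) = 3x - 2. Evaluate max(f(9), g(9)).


f(9) = -30
g(9) = 25
max = 25

25


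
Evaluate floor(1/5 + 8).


8


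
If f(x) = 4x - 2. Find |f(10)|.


f(10) = 38
|38| = 38

38


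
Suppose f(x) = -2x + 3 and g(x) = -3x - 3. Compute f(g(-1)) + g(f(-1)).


f(g(-1)) = 3
g(f(-1)) = -18
Sum = -15

-15


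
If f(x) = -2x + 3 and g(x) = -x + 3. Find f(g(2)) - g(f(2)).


f(g(2)) = 1
g(f(2)) = 4
Difference = -3

-3


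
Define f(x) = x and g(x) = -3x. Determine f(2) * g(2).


f(2) = 2
g(2) = -6
Product = -12

-12


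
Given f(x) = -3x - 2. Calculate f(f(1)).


f(1) = -5
f(-5) = 13

13


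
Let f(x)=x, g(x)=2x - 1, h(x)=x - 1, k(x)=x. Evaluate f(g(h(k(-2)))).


-7


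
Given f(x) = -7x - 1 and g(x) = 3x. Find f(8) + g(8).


f(8) = -57
g(8) = 24
Sum = -33

-33


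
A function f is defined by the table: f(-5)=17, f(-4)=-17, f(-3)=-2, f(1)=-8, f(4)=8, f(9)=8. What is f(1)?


-8


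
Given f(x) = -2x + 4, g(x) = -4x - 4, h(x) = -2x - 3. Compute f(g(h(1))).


h(1) = -5
g(-5) = 16
f(16) = -28

-28


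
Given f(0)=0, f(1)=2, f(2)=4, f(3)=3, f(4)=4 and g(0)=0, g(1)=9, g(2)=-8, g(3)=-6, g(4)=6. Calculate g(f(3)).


-6


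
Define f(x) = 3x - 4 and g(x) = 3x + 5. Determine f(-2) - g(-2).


f(-2) = -10
g(-2) = -1
Difference = -9

-9


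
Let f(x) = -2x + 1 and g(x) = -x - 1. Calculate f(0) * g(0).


f(0) = 1
g(0) = -1
Product = -1

-1


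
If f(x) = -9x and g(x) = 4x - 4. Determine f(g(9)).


g(9) = 32
f(32) = -288

-288


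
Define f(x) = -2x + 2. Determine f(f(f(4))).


f(4) = -6
f(-6) = 14
f(14) = -26

-26


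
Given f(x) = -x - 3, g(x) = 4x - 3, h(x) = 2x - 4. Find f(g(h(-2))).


h(-2) = -8
g(-8) = -35
f(-35) = 32

32


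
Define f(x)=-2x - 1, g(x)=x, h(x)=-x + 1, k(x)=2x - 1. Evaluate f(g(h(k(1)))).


k(1) = 1
h(1) = 0
g(0) = 0
f(0) = -1

-1


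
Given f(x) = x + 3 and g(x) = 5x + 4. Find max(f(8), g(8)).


f(8) = 11
g(8) = 44
max = 44

44


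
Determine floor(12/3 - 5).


12/3 = 4
4 - 5 = -1
floor(-1) = -1

-1


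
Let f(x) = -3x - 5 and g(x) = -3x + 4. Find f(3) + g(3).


-19


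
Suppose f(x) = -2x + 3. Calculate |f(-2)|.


f(-2) = 7
|7| = 7

7


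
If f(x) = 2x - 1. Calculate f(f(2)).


f(2) = 3
f(3) = 5

5


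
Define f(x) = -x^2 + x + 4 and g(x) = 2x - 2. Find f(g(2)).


g(2) = 2
f(2) = (-1)*(2)^2 + 1*(2) + 4 = 2

2


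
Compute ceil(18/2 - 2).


7


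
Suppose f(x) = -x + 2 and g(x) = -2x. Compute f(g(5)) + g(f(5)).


18


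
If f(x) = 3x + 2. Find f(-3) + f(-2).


f(-3) = -7
f(-2) = -4
Sum = -11

-11


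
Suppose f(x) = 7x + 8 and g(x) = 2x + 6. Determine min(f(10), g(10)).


f(10) = 78
g(10) = 26
min = 26

26


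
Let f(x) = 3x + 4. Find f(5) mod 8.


f(5) = 19
19 mod 8 = 3

3


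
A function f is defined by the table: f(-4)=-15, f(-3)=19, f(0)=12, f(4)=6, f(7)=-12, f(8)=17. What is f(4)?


Reading from the table at x = 4

6


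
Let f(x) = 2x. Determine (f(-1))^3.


f(-1) = -2
(-2)^3 = -8

-8


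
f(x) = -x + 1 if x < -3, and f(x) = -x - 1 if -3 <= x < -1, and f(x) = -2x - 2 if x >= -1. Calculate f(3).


3 satisfies x >= -1
f(3) = -8

-8


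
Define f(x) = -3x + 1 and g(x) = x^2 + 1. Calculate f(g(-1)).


g(-1) = 2
f(2) = -5

-5


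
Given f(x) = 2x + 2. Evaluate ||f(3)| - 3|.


5


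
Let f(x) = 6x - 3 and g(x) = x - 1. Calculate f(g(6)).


g(6) = 5
f(5) = 27

27


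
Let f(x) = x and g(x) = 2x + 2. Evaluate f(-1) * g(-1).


f(-1) = -1
g(-1) = 0
Product = 0

0


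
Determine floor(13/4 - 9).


13/4 = 3.25
3.25 - 9 = -5.75
floor(-5.75) = -6

-6


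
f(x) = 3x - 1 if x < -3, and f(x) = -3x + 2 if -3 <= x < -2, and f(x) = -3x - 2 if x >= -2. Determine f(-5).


-5 satisfies x < -3
f(-5) = -16

-16


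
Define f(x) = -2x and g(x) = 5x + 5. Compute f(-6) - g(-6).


f(-6) = 12
g(-6) = -25
Difference = 37

37


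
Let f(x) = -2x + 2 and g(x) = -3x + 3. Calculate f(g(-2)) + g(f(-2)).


-31


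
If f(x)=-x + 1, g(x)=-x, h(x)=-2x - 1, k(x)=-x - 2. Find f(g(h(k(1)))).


k(1) = -3
h(-3) = 5
g(5) = -5
f(-5) = 6

6


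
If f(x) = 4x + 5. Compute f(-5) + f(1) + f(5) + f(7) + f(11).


f(-5) = -15
f(1) = 9
f(5) = 25
f(7) = 33
f(11) = 49
Sum = 101

101


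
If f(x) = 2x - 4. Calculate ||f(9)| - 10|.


f(9) = 14
|14| = 14
|14 - 10| = 4

4


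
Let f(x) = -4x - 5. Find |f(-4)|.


f(-4) = 11
|11| = 11

11


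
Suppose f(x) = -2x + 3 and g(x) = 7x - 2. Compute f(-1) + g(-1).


f(-1) = 5
g(-1) = -9
Sum = -4

-4


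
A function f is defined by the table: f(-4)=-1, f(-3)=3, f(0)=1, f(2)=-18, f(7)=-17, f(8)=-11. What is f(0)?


Reading from the table at x = 0

1


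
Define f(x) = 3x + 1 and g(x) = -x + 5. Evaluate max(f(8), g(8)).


f(8) = 25
g(8) = -3
max = 25

25


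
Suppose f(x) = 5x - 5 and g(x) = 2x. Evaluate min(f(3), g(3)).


f(3) = 10
g(3) = 6
min = 6

6


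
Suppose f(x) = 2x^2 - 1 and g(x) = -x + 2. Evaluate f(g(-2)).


g(-2) = 4
f(4) = 2*(4)^2 - 1 = 31

31


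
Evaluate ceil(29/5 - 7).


29/5 = 5.8
5.8 - 7 = -1.2
ceil(-1.2) = -1

-1


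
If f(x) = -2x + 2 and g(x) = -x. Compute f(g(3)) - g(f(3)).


f(g(3)) = 8
g(f(3)) = 4
Difference = 4

4


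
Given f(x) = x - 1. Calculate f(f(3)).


1


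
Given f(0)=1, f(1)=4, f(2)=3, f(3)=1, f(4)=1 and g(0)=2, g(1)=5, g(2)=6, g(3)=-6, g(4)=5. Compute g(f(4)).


5


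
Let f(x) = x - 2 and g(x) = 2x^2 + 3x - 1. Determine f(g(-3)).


6


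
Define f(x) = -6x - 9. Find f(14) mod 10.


f(14) = -93
-93 mod 10 = 7

7


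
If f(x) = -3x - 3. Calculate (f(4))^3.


f(4) = -15
(-15)^3 = -3375

-3375


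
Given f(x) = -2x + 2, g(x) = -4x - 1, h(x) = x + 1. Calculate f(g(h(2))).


h(2) = 3
g(3) = -13
f(-13) = 28

28


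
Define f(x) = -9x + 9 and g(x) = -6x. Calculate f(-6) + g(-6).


f(-6) = 63
g(-6) = 36
Sum = 99

99


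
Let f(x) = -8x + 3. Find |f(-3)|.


f(-3) = 27
|27| = 27

27


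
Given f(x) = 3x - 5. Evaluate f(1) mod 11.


f(1) = -2
-2 mod 11 = 9

9


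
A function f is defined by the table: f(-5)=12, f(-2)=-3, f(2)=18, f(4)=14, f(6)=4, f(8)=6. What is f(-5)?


Reading from the table at x = -5

12


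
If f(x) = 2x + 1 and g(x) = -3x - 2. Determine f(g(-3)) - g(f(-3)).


f(g(-3)) = 15
g(f(-3)) = 13
Difference = 2

2


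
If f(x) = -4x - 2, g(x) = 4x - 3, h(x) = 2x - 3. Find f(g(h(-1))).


90


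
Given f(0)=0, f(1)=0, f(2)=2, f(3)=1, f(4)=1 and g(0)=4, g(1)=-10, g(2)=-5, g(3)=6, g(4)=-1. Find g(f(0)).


f(0) = 0
g(0) = 4

4


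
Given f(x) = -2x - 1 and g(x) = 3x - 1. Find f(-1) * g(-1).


-4


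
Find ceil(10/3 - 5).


10/3 = 3.3333
3.3333 - 5 = -1.6667
ceil(-1.6667) = -1

-1


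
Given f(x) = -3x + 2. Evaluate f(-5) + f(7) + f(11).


f(-5) = 17
f(7) = -19
f(11) = -31
Sum = -33

-33


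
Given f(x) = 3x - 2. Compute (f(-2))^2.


64


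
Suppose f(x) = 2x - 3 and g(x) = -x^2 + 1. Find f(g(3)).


g(3) = -8
f(-8) = -19

-19


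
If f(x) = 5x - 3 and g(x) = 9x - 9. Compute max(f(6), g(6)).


f(6) = 27
g(6) = 45
max = 45

45


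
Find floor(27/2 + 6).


27/2 = 13.5
13.5 + 6 = 19.5
floor(19.5) = 19

19


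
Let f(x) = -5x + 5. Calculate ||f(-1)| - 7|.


f(-1) = 10
|10| = 10
|10 - 7| = 3

3


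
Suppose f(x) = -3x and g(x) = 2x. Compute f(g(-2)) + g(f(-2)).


f(g(-2)) = 12
g(f(-2)) = 12
Sum = 24

24


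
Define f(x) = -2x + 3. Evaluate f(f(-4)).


f(-4) = 11
f(11) = -19

-19


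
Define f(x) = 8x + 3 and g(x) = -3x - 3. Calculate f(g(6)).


g(6) = -21
f(-21) = -165

-165


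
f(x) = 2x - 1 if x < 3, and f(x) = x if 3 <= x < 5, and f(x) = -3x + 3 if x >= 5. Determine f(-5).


-5 satisfies x < 3
f(-5) = -11

-11


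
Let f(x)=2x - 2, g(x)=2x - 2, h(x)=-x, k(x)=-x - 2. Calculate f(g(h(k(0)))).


k(0) = -2
h(-2) = 2
g(2) = 2
f(2) = 2

2


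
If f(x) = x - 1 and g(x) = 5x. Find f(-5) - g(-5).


f(-5) = -6
g(-5) = -25
Difference = 19

19


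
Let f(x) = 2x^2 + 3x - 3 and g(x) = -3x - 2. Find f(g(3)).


g(3) = -11
f(-11) = 2*(-11)^2 + 3*(-11) - 3 = 206

206


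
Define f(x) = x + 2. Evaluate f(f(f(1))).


f(1) = 3
f(3) = 5
f(5) = 7

7


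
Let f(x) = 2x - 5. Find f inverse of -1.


Solve 2x - 5 = -1
x = (-1 + 5) / 2 = 2

2


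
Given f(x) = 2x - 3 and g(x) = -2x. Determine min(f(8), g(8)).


f(8) = 13
g(8) = -16
min = -16

-16


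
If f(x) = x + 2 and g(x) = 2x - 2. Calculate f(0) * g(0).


f(0) = 2
g(0) = -2
Product = -4

-4


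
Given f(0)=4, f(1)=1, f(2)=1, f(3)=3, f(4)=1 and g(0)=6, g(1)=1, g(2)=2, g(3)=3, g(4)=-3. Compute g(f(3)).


f(3) = 3
g(3) = 3

3


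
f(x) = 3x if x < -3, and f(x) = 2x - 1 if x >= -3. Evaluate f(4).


7


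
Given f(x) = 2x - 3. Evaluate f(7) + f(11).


f(7) = 11
f(11) = 19
Sum = 30

30


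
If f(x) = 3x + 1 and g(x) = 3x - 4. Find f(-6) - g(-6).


f(-6) = -17
g(-6) = -22
Difference = 5

5


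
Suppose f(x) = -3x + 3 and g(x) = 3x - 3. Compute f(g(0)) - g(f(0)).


6


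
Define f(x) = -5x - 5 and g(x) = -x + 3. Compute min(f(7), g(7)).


f(7) = -40
g(7) = -4
min = -40

-40


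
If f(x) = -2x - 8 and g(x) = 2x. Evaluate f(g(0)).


g(0) = 0
f(0) = -8

-8


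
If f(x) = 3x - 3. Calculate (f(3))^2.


f(3) = 6
(6)^2 = 36

36


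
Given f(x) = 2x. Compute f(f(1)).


f(1) = 2
f(2) = 4

4


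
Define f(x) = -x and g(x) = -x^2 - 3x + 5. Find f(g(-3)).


g(-3) = 5
f(5) = -5

-5


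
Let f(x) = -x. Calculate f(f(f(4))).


f(4) = -4
f(-4) = 4
f(4) = -4

-4


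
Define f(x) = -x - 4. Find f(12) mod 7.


f(12) = -16
-16 mod 7 = 5

5


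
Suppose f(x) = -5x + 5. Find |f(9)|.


f(9) = -40
|-40| = 40

40


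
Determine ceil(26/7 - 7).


26/7 = 3.7143
3.7143 - 7 = -3.2857
ceil(-3.2857) = -3

-3


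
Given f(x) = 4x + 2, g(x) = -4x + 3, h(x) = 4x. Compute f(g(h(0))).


h(0) = 0
g(0) = 3
f(3) = 14

14


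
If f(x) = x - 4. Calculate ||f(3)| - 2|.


1


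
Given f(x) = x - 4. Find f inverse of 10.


14


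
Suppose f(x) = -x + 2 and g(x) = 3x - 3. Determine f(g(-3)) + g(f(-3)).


f(g(-3)) = 14
g(f(-3)) = 12
Sum = 26

26


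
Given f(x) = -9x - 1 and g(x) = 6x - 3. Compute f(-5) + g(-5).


11


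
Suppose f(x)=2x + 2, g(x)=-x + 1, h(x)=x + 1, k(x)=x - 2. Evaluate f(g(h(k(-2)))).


k(-2) = -4
h(-4) = -3
g(-3) = 4
f(4) = 10

10


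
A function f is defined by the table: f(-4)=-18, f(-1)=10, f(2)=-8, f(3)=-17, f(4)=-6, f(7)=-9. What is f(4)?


-6


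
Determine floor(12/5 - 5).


12/5 = 2.4
2.4 - 5 = -2.6
floor(-2.6) = -3

-3


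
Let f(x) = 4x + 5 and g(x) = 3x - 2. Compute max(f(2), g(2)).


f(2) = 13
g(2) = 4
max = 13

13


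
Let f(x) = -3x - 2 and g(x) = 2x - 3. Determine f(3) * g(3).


f(3) = -11
g(3) = 3
Product = -33

-33


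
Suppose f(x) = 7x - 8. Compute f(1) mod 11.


f(1) = -1
-1 mod 11 = 10

10


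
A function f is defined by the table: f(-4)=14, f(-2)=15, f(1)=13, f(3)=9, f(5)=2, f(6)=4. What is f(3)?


Reading from the table at x = 3

9


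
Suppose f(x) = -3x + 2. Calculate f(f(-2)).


-22


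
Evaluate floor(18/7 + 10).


18/7 = 2.5714
2.5714 + 10 = 12.5714
floor(12.5714) = 12

12


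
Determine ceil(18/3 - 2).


18/3 = 6
6 - 2 = 4
ceil(4) = 4

4


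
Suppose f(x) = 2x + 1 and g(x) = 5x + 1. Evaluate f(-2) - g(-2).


6


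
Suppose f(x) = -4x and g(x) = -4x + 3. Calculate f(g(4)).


g(4) = -13
f(-13) = 52

52


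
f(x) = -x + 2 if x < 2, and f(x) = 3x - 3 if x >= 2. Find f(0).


0 satisfies x < 2
f(0) = 2

2


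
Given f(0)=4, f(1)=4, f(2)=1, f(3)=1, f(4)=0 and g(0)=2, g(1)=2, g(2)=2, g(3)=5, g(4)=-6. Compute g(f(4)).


f(4) = 0
g(0) = 2

2


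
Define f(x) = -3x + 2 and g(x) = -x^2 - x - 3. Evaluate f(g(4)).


g(4) = -23
f(-23) = 71

71


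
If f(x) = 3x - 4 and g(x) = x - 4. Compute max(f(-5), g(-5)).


f(-5) = -19
g(-5) = -9
max = -9

-9


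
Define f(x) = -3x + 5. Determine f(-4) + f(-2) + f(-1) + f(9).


f(-4) = 17
f(-2) = 11
f(-1) = 8
f(9) = -22
Sum = 14

14


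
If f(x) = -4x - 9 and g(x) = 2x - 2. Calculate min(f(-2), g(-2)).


f(-2) = -1
g(-2) = -6
min = -6

-6


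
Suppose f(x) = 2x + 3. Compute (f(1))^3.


f(1) = 5
(5)^3 = 125

125


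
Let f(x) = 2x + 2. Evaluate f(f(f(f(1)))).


f(1) = 4
f(4) = 10
f(10) = 22
f(22) = 46

46


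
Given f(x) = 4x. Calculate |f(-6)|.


f(-6) = -24
|-24| = 24

24


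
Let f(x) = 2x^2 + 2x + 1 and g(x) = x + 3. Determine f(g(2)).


g(2) = 5
f(5) = 2*(5)^2 + 2*(5) + 1 = 61

61


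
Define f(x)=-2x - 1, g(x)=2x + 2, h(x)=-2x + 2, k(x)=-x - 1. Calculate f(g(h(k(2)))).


k(2) = -3
h(-3) = 8
g(8) = 18
f(18) = -37

-37


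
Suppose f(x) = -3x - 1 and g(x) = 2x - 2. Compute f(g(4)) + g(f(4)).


f(g(4)) = -19
g(f(4)) = -28
Sum = -47

-47


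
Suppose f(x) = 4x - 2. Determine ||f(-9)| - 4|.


f(-9) = -38
|-38| = 38
|38 - 4| = 34

34


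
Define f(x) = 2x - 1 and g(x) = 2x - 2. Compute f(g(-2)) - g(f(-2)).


f(g(-2)) = -13
g(f(-2)) = -12
Difference = -1

-1


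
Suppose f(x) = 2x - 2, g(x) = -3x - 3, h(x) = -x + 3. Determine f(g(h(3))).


h(3) = 0
g(0) = -3
f(-3) = -8

-8


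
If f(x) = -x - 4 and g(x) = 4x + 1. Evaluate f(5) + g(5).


12


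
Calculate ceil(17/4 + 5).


17/4 = 4.25
4.25 + 5 = 9.25
ceil(9.25) = 10

10


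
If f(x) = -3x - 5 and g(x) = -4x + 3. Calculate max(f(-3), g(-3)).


f(-3) = 4
g(-3) = 15
max = 15

15


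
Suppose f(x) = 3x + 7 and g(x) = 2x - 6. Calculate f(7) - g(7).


f(7) = 28
g(7) = 8
Difference = 20

20


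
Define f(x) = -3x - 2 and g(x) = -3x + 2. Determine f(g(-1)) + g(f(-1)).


-18


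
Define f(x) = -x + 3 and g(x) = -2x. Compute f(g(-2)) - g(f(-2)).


f(g(-2)) = -1
g(f(-2)) = -10
Difference = 9

9


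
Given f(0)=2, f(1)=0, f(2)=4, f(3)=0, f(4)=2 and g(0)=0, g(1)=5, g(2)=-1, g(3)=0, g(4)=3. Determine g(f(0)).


f(0) = 2
g(2) = -1

-1


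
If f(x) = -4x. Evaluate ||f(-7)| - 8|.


f(-7) = 28
|28| = 28
|28 - 8| = 20

20


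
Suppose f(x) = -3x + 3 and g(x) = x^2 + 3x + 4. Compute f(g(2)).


-39


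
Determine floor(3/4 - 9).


3/4 = 0.75
0.75 - 9 = -8.25
floor(-8.25) = -9

-9


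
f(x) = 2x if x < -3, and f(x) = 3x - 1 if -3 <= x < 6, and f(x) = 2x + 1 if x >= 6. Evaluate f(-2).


-2 satisfies -3 <= x < 6
f(-2) = -7

-7


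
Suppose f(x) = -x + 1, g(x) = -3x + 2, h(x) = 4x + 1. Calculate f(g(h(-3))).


h(-3) = -11
g(-11) = 35
f(35) = -34

-34


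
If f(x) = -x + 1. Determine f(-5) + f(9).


f(-5) = 6
f(9) = -8
Sum = -2

-2


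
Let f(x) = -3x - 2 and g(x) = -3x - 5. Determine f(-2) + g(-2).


f(-2) = 4
g(-2) = 1
Sum = 5

5


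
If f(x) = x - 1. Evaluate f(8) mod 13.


f(8) = 7
7 mod 13 = 7

7


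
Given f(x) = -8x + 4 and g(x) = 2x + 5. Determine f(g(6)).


-132


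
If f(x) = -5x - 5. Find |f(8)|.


f(8) = -45
|-45| = 45

45


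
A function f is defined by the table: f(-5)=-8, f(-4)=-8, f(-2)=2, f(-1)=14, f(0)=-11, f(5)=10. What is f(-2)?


Reading from the table at x = -2

2


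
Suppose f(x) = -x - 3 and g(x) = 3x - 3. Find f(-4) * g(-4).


f(-4) = 1
g(-4) = -15
Product = -15

-15


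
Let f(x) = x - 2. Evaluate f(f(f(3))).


f(3) = 1
f(1) = -1
f(-1) = -3

-3


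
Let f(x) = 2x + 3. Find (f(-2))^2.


1


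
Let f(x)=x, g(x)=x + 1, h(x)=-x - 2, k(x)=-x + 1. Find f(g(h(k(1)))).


k(1) = 0
h(0) = -2
g(-2) = -1
f(-1) = -1

-1


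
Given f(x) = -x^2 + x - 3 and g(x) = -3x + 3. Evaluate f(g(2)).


g(2) = -3
f(-3) = (-1)*(-3)^2 + 1*(-3) - 3 = -15

-15


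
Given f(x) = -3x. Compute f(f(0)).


0


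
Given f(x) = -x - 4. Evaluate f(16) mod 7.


f(16) = -20
-20 mod 7 = 1

1


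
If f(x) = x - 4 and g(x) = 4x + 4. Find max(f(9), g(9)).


f(9) = 5
g(9) = 40
max = 40

40


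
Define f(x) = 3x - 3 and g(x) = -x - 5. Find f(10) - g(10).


f(10) = 27
g(10) = -15
Difference = 42

42


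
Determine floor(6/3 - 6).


6/3 = 2
2 - 6 = -4
floor(-4) = -4

-4


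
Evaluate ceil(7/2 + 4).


7/2 = 3.5
3.5 + 4 = 7.5
ceil(7.5) = 8

8


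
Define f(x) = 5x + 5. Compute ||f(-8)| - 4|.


f(-8) = -35
|-35| = 35
|35 - 4| = 31

31


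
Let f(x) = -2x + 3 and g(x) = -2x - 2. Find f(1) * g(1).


f(1) = 1
g(1) = -4
Product = -4

-4


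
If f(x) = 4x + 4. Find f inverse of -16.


Solve 4x + 4 = -16
x = (-16 - 4) / 4 = -5

-5


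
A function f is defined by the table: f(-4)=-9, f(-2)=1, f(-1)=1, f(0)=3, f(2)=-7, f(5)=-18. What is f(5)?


-18


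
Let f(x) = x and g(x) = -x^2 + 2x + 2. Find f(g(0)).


g(0) = 2
f(2) = 2

2


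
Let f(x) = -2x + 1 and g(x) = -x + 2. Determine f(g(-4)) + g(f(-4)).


f(g(-4)) = -11
g(f(-4)) = -7
Sum = -18

-18


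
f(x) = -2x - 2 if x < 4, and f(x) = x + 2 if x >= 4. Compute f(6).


6 satisfies x >= 4
f(6) = 8

8


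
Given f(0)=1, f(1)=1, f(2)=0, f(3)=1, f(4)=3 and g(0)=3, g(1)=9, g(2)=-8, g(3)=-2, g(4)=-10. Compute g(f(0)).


f(0) = 1
g(1) = 9

9


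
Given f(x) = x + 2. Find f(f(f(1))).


f(1) = 3
f(3) = 5
f(5) = 7

7


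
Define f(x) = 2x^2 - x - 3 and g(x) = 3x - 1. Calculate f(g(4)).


g(4) = 11
f(11) = 2*(11)^2 - 1*(11) - 3 = 228

228


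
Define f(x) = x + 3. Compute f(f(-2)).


4


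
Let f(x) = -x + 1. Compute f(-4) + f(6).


f(-4) = 5
f(6) = -5
Sum = 0

0


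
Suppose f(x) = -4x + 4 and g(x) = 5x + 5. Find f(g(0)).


g(0) = 5
f(5) = -16

-16


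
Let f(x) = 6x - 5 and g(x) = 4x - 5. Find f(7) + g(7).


f(7) = 37
g(7) = 23
Sum = 60

60


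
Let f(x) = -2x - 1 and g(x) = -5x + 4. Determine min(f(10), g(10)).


-46


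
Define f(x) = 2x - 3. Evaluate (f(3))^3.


f(3) = 3
(3)^3 = 27

27


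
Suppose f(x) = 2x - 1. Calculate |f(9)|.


f(9) = 17
|17| = 17

17


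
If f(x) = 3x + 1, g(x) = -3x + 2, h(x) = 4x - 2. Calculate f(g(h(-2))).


97


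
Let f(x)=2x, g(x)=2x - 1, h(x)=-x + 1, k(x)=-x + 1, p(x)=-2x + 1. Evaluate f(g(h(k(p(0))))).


p(0) = 1
k(1) = 0
h(0) = 1
g(1) = 1
f(1) = 2

2


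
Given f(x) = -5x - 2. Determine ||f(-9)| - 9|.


34


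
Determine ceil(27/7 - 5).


27/7 = 3.8571
3.8571 - 5 = -1.1429
ceil(-1.1429) = -1

-1


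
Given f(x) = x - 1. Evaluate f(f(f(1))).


f(1) = 0
f(0) = -1
f(-1) = -2

-2


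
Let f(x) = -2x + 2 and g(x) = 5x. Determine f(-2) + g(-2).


f(-2) = 6
g(-2) = -10
Sum = -4

-4


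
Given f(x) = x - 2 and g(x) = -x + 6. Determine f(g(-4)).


g(-4) = 10
f(10) = 8

8


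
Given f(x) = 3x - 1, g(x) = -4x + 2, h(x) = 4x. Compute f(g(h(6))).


h(6) = 24
g(24) = -94
f(-94) = -283

-283


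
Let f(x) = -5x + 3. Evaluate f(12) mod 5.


f(12) = -57
-57 mod 5 = 3

3


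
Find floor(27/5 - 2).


27/5 = 5.4
5.4 - 2 = 3.4
floor(3.4) = 3

3


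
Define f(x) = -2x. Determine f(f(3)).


f(3) = -6
f(-6) = 12

12


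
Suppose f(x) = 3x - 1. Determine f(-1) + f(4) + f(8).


f(-1) = -4
f(4) = 11
f(8) = 23
Sum = 30

30


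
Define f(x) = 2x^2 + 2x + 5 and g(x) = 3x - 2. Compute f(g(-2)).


117


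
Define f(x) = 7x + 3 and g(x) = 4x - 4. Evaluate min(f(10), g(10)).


36


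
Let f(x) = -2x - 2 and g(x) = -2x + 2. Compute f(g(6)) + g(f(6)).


f(g(6)) = 18
g(f(6)) = 30
Sum = 48

48


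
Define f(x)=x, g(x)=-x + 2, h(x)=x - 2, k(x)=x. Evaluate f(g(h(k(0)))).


k(0) = 0
h(0) = -2
g(-2) = 4
f(4) = 4

4


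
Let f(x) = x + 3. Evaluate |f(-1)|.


2


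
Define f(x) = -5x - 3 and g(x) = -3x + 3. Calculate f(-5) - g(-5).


4


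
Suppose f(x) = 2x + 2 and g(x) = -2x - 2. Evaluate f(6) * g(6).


f(6) = 14
g(6) = -14
Product = -196

-196


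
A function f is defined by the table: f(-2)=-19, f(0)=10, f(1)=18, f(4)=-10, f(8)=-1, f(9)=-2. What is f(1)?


Reading from the table at x = 1

18


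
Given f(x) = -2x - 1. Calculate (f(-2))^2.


f(-2) = 3
(3)^2 = 9

9


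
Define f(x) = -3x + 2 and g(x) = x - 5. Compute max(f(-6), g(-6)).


f(-6) = 20
g(-6) = -11
max = 20

20


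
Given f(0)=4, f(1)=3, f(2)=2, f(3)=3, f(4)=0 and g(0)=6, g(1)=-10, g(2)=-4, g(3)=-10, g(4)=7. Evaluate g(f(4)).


f(4) = 0
g(0) = 6

6


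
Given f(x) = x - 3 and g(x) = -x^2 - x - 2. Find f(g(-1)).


-5


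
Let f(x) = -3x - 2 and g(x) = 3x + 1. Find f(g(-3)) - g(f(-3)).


f(g(-3)) = 22
g(f(-3)) = 22
Difference = 0

0


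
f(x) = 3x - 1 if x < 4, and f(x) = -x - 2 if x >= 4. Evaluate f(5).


5 satisfies x >= 4
f(5) = -7

-7


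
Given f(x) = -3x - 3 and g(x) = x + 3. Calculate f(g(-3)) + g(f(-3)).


f(g(-3)) = -3
g(f(-3)) = 9
Sum = 6

6


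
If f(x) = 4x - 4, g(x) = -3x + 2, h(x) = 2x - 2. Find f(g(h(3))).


h(3) = 4
g(4) = -10
f(-10) = -44

-44


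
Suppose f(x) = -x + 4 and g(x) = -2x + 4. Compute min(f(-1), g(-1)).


f(-1) = 5
g(-1) = 6
min = 5

5


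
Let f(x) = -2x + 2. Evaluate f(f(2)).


f(2) = -2
f(-2) = 6

6


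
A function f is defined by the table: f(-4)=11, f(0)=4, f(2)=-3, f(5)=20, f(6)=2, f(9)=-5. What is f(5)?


Reading from the table at x = 5

20


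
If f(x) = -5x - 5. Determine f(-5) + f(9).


f(-5) = 20
f(9) = -50
Sum = -30

-30


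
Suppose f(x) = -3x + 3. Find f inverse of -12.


Solve -3x + 3 = -12
x = (-12 - 3) / (-3) = 5

5


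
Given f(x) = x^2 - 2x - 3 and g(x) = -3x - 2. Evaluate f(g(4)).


g(4) = -14
f(-14) = 1*(-14)^2 - 2*(-14) - 3 = 221

221


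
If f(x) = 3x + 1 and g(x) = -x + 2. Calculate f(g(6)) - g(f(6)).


6


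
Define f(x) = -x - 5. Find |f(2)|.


f(2) = -7
|-7| = 7

7


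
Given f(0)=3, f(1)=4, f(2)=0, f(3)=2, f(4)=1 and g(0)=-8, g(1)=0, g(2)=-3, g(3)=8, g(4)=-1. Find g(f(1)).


f(1) = 4
g(4) = -1

-1


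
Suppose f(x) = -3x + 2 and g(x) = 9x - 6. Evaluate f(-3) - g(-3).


f(-3) = 11
g(-3) = -33
Difference = 44

44


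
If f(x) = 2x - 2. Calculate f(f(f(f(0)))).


f(0) = -2
f(-2) = -6
f(-6) = -14
f(-14) = -30

-30


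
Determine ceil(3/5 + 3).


3/5 = 0.6
0.6 + 3 = 3.6
ceil(3.6) = 4

4


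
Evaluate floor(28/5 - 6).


28/5 = 5.6
5.6 - 6 = -0.4
floor(-0.4) = -1

-1


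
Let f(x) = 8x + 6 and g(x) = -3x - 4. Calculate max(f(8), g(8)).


f(8) = 70
g(8) = -28
max = 70

70


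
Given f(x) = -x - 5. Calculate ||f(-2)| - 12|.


9


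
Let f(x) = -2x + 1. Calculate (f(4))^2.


f(4) = -7
(-7)^2 = 49

49


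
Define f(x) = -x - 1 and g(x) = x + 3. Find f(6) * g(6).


f(6) = -7
g(6) = 9
Product = -63

-63


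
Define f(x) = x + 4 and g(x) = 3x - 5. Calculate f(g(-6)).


g(-6) = -23
f(-23) = -19

-19


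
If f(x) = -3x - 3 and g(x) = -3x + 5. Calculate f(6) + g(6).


f(6) = -21
g(6) = -13
Sum = -34

-34


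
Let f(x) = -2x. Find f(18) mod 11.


f(18) = -36
-36 mod 11 = 8

8


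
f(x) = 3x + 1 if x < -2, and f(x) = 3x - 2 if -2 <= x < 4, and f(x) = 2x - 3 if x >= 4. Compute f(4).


4 satisfies x >= 4
f(4) = 5

5


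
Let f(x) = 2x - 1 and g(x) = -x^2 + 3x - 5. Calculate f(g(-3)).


g(-3) = -23
f(-23) = -47

-47


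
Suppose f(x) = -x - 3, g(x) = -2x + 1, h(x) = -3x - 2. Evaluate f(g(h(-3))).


h(-3) = 7
g(7) = -13
f(-13) = 10

10


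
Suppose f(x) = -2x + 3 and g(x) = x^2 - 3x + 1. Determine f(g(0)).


g(0) = 1
f(1) = 1

1


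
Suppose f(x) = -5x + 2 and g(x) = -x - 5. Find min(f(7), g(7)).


f(7) = -33
g(7) = -12
min = -33

-33


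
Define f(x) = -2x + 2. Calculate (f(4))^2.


f(4) = -6
(-6)^2 = 36

36


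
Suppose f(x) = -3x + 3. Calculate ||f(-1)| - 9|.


f(-1) = 6
|6| = 6
|6 - 9| = 3

3


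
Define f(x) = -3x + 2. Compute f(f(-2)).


-22


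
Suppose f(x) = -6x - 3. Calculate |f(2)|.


15


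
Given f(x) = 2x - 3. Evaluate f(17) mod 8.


f(17) = 31
31 mod 8 = 7

7


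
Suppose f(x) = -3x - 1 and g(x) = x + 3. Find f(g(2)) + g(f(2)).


f(g(2)) = -16
g(f(2)) = -4
Sum = -20

-20


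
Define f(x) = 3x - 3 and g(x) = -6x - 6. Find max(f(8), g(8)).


f(8) = 21
g(8) = -54
max = 21

21


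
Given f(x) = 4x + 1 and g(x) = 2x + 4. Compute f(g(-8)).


g(-8) = -12
f(-12) = -47

-47


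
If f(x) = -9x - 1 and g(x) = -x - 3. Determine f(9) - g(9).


f(9) = -82
g(9) = -12
Difference = -70

-70


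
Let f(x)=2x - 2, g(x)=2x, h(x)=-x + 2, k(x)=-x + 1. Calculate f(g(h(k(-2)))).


k(-2) = 3
h(3) = -1
g(-1) = -2
f(-2) = -6

-6


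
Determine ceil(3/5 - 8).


3/5 = 0.6
0.6 - 8 = -7.4
ceil(-7.4) = -7

-7


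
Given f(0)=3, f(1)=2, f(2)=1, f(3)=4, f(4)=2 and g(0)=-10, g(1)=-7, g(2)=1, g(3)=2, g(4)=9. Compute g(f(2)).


f(2) = 1
g(1) = -7

-7


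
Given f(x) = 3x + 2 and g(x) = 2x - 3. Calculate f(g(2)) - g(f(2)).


-8


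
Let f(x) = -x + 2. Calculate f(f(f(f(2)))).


f(2) = 0
f(0) = 2
f(2) = 0
f(0) = 2

2


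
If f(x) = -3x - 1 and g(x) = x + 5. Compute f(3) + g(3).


f(3) = -10
g(3) = 8
Sum = -2

-2


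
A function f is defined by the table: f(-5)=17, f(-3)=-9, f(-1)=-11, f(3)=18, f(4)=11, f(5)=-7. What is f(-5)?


Reading from the table at x = -5

17


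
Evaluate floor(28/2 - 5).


28/2 = 14
14 - 5 = 9
floor(9) = 9

9


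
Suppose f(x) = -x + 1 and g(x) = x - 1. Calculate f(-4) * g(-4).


f(-4) = 5
g(-4) = -5
Product = -25

-25


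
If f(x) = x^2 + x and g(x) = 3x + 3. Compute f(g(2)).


g(2) = 9
f(9) = 1*(9)^2 + 1*(9) = 90

90


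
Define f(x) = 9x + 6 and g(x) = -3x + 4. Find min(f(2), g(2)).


-2


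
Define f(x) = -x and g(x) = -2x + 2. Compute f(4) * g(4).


f(4) = -4
g(4) = -6
Product = 24

24


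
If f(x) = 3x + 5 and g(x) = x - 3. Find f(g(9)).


g(9) = 6
f(6) = 23

23


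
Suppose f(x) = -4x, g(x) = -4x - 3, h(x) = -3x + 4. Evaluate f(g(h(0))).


h(0) = 4
g(4) = -19
f(-19) = 76

76


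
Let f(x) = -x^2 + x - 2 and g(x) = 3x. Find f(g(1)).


g(1) = 3
f(3) = (-1)*(3)^2 + 1*(3) - 2 = -8

-8


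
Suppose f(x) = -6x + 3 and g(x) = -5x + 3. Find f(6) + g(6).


f(6) = -33
g(6) = -27
Sum = -60

-60


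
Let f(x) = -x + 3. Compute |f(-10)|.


f(-10) = 13
|13| = 13

13


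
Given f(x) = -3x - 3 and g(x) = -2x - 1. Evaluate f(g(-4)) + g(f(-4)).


f(g(-4)) = -24
g(f(-4)) = -19
Sum = -43

-43


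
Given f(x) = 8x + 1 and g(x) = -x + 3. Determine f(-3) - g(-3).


f(-3) = -23
g(-3) = 6
Difference = -29

-29


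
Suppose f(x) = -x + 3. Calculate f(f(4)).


f(4) = -1
f(-1) = 4

4


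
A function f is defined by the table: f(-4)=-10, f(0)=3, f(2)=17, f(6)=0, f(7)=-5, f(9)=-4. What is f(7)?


Reading from the table at x = 7

-5


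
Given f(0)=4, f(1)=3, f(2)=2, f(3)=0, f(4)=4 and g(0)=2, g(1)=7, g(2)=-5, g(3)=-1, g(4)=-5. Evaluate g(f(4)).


f(4) = 4
g(4) = -5

-5


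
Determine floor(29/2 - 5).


9


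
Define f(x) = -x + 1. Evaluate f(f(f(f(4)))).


f(4) = -3
f(-3) = 4
f(4) = -3
f(-3) = 4

4


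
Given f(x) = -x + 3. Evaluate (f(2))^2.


f(2) = 1
(1)^2 = 1

1


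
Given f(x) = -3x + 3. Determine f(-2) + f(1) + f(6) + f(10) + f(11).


f(-2) = 9
f(1) = 0
f(6) = -15
f(10) = -27
f(11) = -30
Sum = -63

-63


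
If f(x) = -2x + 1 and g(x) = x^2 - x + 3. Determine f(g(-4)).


-45


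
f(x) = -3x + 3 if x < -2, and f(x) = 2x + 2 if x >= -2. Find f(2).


2 satisfies x >= -2
f(2) = 6

6


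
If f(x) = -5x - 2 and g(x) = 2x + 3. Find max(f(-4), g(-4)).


f(-4) = 18
g(-4) = -5
max = 18

18


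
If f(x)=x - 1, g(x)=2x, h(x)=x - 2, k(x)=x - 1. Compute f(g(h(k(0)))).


-7


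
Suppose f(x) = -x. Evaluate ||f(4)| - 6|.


f(4) = -4
|-4| = 4
|4 - 6| = 2

2


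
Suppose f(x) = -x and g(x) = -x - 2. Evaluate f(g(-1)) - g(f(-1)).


f(g(-1)) = 1
g(f(-1)) = -3
Difference = 4

4


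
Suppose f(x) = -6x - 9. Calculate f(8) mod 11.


f(8) = -57
-57 mod 11 = 9

9


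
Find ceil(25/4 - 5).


25/4 = 6.25
6.25 - 5 = 1.25
ceil(1.25) = 2

2


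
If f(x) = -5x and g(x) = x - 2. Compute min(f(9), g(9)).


-45


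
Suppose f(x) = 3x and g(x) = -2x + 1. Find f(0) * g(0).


f(0) = 0
g(0) = 1
Product = 0

0


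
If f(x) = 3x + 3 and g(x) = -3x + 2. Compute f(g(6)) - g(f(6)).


f(g(6)) = -45
g(f(6)) = -61
Difference = 16

16


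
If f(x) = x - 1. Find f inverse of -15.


Solve x - 1 = -15
x = (-15 + 1) / 1 = -14

-14


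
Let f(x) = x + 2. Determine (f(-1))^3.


1


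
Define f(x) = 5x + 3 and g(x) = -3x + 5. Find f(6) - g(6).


f(6) = 33
g(6) = -13
Difference = 46

46


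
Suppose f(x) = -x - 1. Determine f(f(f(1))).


-2


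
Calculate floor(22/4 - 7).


-2


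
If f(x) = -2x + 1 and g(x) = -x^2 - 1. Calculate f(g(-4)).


35


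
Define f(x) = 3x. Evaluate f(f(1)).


f(1) = 3
f(3) = 9

9


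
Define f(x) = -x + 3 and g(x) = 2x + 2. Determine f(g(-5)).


g(-5) = -8
f(-8) = 11

11


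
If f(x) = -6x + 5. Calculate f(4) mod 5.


f(4) = -19
-19 mod 5 = 1

1


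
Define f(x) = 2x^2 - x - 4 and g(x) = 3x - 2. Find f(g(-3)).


249


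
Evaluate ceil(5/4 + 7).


5/4 = 1.25
1.25 + 7 = 8.25
ceil(8.25) = 9

9


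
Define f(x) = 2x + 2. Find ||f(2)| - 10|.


f(2) = 6
|6| = 6
|6 - 10| = 4

4


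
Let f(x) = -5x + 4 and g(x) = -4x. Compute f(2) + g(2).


f(2) = -6
g(2) = -8
Sum = -14

-14


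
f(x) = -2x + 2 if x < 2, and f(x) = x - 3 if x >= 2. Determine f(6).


3


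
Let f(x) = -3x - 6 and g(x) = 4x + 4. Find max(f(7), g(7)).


f(7) = -27
g(7) = 32
max = 32

32


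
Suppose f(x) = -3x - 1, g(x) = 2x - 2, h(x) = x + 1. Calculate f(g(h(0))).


h(0) = 1
g(1) = 0
f(0) = -1

-1


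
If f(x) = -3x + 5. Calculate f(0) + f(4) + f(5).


f(0) = 5
f(4) = -7
f(5) = -10
Sum = -12

-12


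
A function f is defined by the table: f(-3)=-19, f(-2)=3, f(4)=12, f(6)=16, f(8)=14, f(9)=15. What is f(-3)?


Reading from the table at x = -3

-19


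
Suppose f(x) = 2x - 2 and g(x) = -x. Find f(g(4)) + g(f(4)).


f(g(4)) = -10
g(f(4)) = -6
Sum = -16

-16


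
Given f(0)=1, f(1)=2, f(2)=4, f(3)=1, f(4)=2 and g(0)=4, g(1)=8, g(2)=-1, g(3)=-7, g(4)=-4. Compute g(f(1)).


f(1) = 2
g(2) = -1

-1


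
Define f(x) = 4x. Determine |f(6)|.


f(6) = 24
|24| = 24

24


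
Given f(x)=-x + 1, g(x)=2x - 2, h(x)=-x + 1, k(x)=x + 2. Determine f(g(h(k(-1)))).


3


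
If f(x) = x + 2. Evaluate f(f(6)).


f(6) = 8
f(8) = 10

10


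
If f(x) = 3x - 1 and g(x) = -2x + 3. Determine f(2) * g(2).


-5


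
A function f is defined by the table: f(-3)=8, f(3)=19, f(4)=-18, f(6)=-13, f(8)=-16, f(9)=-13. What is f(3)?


Reading from the table at x = 3

19


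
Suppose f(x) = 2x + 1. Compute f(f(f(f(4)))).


f(4) = 9
f(9) = 19
f(19) = 39
f(39) = 79

79


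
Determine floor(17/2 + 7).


17/2 = 8.5
8.5 + 7 = 15.5
floor(15.5) = 15

15


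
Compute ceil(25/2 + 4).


25/2 = 12.5
12.5 + 4 = 16.5
ceil(16.5) = 17

17


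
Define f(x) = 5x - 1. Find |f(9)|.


44


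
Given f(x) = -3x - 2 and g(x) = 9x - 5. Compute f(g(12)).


g(12) = 103
f(103) = -311

-311


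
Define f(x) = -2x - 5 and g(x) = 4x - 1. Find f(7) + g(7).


f(7) = -19
g(7) = 27
Sum = 8

8


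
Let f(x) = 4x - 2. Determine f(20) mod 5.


f(20) = 78
78 mod 5 = 3

3


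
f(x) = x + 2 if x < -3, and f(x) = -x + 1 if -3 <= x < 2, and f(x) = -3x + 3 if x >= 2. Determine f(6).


6 satisfies x >= 2
f(6) = -15

-15


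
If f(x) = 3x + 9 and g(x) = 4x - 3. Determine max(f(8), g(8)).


f(8) = 33
g(8) = 29
max = 33

33


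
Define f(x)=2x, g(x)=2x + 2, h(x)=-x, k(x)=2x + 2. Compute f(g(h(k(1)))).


k(1) = 4
h(4) = -4
g(-4) = -6
f(-6) = -12

-12


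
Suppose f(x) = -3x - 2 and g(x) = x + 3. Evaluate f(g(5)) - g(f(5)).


f(g(5)) = -26
g(f(5)) = -14
Difference = -12

-12


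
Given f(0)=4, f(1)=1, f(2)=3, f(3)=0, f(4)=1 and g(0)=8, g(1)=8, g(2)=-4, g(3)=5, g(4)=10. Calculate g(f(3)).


f(3) = 0
g(0) = 8

8


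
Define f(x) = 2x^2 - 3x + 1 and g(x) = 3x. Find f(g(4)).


g(4) = 12
f(12) = 2*(12)^2 - 3*(12) + 1 = 253

253


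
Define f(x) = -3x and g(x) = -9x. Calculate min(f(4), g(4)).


f(4) = -12
g(4) = -36
min = -36

-36


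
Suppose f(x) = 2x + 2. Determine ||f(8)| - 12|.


f(8) = 18
|18| = 18
|18 - 12| = 6

6


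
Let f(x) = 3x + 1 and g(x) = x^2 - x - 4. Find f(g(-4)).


g(-4) = 16
f(16) = 49

49


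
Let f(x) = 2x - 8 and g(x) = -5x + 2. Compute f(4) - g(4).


f(4) = 0
g(4) = -18
Difference = 18

18


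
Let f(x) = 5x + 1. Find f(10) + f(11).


f(10) = 51
f(11) = 56
Sum = 107

107


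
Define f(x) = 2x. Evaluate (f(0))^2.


f(0) = 0
(0)^2 = 0

0


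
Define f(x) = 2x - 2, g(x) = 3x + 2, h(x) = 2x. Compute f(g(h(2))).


26


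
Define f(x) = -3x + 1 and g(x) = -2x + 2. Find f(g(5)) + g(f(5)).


f(g(5)) = 25
g(f(5)) = 30
Sum = 55

55


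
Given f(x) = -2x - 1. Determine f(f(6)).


f(6) = -13
f(-13) = 25

25


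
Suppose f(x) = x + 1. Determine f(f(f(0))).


f(0) = 1
f(1) = 2
f(2) = 3

3


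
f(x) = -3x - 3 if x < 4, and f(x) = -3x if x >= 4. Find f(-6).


15


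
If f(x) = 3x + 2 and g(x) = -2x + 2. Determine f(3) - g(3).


f(3) = 11
g(3) = -4
Difference = 15

15


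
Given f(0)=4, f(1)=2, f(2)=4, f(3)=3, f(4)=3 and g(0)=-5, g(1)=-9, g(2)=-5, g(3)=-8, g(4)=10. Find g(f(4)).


f(4) = 3
g(3) = -8

-8


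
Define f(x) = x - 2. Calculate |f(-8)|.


f(-8) = -10
|-10| = 10

10


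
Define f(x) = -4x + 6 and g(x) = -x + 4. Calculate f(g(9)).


26


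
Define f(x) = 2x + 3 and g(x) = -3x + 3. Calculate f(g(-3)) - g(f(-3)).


f(g(-3)) = 27
g(f(-3)) = 12
Difference = 15

15


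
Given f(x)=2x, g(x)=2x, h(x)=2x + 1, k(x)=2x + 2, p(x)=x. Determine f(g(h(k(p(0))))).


p(0) = 0
k(0) = 2
h(2) = 5
g(5) = 10
f(10) = 20

20


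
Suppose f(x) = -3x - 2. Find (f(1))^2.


25


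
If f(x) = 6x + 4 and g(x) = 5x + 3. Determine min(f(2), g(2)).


f(2) = 16
g(2) = 13
min = 13

13


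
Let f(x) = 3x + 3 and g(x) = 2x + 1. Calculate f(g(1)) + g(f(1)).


f(g(1)) = 12
g(f(1)) = 13
Sum = 25

25


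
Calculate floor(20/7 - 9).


-7


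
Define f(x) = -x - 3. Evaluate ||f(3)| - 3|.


f(3) = -6
|-6| = 6
|6 - 3| = 3

3


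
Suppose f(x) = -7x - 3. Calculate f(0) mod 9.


f(0) = -3
-3 mod 9 = 6

6


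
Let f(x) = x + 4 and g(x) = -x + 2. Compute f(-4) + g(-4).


f(-4) = 0
g(-4) = 6
Sum = 6

6


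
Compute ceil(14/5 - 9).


14/5 = 2.8
2.8 - 9 = -6.2
ceil(-6.2) = -6

-6


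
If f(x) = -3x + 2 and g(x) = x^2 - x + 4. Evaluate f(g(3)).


g(3) = 10
f(10) = -28

-28


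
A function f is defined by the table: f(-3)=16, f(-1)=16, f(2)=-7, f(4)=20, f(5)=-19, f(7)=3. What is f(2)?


Reading from the table at x = 2

-7


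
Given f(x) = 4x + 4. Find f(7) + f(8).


f(7) = 32
f(8) = 36
Sum = 68

68


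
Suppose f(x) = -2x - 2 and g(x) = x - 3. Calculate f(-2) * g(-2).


f(-2) = 2
g(-2) = -5
Product = -10

-10


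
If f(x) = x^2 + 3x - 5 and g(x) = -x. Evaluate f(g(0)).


g(0) = 0
f(0) = 1*(0)^2 + 3*(0) - 5 = -5

-5


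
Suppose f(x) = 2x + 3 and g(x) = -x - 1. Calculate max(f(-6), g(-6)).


f(-6) = -9
g(-6) = 5
max = 5

5


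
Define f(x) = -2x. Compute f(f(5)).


f(5) = -10
f(-10) = 20

20


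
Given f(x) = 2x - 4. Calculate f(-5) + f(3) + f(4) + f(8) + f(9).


f(-5) = -14
f(3) = 2
f(4) = 4
f(8) = 12
f(9) = 14
Sum = 18

18


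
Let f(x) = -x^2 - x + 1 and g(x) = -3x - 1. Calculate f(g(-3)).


g(-3) = 8
f(8) = (-1)*(8)^2 - 1*(8) + 1 = -71

-71


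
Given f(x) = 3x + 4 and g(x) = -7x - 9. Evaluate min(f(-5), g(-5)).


f(-5) = -11
g(-5) = 26
min = -11

-11


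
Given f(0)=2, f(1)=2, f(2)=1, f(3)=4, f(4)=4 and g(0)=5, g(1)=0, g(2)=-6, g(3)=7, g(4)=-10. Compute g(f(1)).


f(1) = 2
g(2) = -6

-6


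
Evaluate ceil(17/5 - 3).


17/5 = 3.4
3.4 - 3 = 0.4
ceil(0.4) = 1

1


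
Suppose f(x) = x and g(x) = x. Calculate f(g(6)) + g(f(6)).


f(g(6)) = 6
g(f(6)) = 6
Sum = 12

12


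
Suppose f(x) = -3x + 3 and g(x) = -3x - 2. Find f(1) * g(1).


f(1) = 0
g(1) = -5
Product = 0

0


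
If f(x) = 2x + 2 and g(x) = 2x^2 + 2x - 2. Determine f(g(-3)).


g(-3) = 10
f(10) = 22

22


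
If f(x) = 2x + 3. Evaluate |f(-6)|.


f(-6) = -9
|-9| = 9

9


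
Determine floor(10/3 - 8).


10/3 = 3.3333
3.3333 - 8 = -4.6667
floor(-4.6667) = -5

-5


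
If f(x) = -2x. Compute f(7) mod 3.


f(7) = -14
-14 mod 3 = 1

1


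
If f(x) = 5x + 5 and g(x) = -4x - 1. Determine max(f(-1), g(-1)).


3


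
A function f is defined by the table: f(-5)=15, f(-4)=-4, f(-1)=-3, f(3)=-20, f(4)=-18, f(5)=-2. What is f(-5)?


Reading from the table at x = -5

15


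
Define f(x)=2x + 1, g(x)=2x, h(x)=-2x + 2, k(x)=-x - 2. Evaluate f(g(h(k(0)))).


k(0) = -2
h(-2) = 6
g(6) = 12
f(12) = 25

25


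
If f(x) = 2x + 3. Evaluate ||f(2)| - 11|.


4


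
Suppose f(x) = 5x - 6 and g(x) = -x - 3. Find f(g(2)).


g(2) = -5
f(-5) = -31

-31


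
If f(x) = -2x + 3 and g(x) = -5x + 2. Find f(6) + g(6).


f(6) = -9
g(6) = -28
Sum = -37

-37


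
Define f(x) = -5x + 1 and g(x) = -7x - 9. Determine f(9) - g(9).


f(9) = -44
g(9) = -72
Difference = 28

28


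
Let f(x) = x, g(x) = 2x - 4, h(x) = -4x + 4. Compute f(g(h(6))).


-44


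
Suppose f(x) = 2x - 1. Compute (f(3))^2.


f(3) = 5
(5)^2 = 25

25
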